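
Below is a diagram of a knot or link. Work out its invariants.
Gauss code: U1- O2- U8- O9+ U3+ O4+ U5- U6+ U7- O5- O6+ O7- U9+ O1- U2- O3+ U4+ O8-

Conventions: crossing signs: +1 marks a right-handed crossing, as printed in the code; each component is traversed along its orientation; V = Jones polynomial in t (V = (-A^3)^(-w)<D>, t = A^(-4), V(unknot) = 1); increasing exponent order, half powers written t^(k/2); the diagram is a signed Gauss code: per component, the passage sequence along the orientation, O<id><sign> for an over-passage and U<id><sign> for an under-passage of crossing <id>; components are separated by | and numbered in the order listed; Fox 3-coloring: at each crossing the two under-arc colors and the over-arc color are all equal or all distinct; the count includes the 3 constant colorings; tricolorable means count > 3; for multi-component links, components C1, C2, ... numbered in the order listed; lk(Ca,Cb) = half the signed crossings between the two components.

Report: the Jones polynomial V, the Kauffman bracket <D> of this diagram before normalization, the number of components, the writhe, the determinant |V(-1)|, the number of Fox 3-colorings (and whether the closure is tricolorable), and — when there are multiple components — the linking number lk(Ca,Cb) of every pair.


V(t) = -t^-3 + 2t^-2 - 2t^-1 + 3 - 2t + 2t^2 - t^3
bracket: A^-15 - 2A^-11 + 2A^-7 - 3A^-3 + 2A - 2A^5 + A^9, w = -1
1 component, writhe -1, over 9 crossings
det 13, colorings 3 of 3^9 — not tricolorable
observation: V spans 6 powers of t: at least 6 crossings in any diagram


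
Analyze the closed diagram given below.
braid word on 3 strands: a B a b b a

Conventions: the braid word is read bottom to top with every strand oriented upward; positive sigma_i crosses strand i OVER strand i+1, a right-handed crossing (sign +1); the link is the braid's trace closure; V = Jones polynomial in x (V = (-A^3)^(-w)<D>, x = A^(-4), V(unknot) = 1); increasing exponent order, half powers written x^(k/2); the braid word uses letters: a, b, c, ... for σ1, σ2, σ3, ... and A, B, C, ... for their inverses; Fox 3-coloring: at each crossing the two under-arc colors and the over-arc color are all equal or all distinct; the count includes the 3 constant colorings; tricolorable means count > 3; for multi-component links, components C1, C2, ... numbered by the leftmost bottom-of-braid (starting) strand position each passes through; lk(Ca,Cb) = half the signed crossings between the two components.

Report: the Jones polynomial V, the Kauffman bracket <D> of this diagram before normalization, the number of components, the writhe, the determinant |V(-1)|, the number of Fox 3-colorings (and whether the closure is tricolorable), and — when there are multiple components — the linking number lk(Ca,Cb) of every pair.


V(x) = x - x^2 + 2x^3 - x^4 + x^5 - x^6
bracket: -A^-12 + A^-8 - A^-4 + 2 - A^4 + A^8, w = +4
1 component, writhe +4, over 6 crossings
det 7, colorings 3 of 3^6 — not tricolorable
observation: w = +4 shifts under R1 moves; the (-A^3)^(-4) factor cancels that in V


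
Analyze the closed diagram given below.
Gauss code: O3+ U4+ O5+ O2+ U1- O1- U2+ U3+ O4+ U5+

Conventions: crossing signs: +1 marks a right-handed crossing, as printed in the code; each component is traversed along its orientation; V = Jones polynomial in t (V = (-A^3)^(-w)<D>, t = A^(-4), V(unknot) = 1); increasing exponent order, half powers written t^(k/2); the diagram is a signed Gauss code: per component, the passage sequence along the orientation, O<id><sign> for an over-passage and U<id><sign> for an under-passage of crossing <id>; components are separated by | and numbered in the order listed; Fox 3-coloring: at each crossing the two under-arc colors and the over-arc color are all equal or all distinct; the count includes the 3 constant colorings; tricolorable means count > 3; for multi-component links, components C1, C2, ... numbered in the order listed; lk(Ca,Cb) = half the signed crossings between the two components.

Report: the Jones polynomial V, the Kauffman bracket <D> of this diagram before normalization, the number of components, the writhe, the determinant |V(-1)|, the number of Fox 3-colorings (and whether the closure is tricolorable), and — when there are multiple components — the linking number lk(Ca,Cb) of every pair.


Jones polynomial: V(t) = t + t^3 - t^4
<D> = A^-7 - A^-3 - A^5; writhe +3
components 1, writhe +3 (5 crossings)
3-colorings: 9 of 3^5, det 3 — tricolorable
note: |V(-1)| = 3: so tricolorable, since 3 divides 3


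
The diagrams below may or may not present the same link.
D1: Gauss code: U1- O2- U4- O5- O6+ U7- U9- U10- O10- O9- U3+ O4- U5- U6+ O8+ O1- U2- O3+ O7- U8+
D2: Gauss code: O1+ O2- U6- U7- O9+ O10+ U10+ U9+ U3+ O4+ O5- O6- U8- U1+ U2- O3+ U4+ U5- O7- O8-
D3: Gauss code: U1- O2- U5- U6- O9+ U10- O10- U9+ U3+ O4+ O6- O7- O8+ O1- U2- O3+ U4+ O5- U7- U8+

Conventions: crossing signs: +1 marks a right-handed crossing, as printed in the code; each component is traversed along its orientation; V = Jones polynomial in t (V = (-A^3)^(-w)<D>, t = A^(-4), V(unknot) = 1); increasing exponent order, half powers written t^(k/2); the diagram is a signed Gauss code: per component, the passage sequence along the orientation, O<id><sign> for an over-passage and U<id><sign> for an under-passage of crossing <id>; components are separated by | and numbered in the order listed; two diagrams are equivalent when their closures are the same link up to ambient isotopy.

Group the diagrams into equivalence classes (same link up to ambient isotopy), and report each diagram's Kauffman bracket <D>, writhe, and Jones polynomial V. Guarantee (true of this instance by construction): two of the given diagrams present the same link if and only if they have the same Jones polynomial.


equivalence classes: {D1, D2, D3}
D1 (bracket A^-12; 10 crossings at w = -4): V = 1
V(D2) = 1  (w 0, c 10, <D> = 1)
V(D3) = 1  (w -2, c 10, <D> = A^-6)
observation: one V(t) for all 3 diagrams — one class (guaranteed)


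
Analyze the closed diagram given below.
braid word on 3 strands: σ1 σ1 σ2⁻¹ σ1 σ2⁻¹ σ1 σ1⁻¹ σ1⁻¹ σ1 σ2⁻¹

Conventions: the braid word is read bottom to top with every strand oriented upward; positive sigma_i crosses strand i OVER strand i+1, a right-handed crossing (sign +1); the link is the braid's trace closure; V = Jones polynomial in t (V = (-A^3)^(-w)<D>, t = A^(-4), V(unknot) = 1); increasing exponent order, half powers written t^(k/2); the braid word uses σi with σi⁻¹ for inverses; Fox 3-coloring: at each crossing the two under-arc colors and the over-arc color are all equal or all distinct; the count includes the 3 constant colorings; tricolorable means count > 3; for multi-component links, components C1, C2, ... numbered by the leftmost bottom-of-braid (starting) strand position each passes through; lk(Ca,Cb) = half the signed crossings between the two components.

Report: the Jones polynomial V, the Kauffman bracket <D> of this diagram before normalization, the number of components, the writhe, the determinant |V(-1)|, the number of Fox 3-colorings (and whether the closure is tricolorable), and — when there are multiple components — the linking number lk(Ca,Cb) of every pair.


V = -t^-3 + 2t^-2 - 2t^-1 + 3 - 2t + 2t^2 - t^3
<D> = -A^-12 + 2A^-8 - 2A^-4 + 3 - 2A^4 + 2A^8 - A^12 (w = 0)
1 component over 10 crossings, w = 0
3 Fox colorings among 3^10, |V(-1)| = 13: not tricolorable
why: V spans 6 powers of t: at least 6 crossings in any diagram


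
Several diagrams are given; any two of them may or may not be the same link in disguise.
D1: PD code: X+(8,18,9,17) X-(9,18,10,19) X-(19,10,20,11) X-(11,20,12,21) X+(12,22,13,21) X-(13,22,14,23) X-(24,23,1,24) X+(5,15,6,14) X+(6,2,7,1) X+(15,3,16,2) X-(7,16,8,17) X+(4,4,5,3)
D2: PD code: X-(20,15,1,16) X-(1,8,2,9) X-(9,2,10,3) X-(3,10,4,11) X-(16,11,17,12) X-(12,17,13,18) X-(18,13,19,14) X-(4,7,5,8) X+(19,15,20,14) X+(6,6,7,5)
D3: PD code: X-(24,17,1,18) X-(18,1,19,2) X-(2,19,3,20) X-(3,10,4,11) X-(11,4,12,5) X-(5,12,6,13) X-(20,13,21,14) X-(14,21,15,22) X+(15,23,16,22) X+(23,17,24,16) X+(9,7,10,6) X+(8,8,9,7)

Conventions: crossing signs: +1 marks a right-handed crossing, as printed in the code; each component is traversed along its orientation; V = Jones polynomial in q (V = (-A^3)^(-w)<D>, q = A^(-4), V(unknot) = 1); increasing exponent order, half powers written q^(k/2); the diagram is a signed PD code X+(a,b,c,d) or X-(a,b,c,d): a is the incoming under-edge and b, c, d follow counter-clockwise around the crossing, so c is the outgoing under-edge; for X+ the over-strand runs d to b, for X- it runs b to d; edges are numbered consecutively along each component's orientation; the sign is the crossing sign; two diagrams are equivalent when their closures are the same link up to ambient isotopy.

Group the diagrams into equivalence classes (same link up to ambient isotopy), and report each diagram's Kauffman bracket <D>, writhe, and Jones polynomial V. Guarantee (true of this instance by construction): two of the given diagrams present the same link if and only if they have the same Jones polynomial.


classes: {D1} | {D2, D3}
V(D1) = 1  [12 crossings, <D> = 1, w = 0]
V(D2) = q^-8 - 2q^-7 + q^-6 - 2q^-5 + 2q^-4 + q^-2  [10 crossings, <D> = A^-10 + 2A^-2 - 2A^2 + A^6 - 2A^10 + A^14, w = -6]
V(D3) = q^-8 - 2q^-7 + q^-6 - 2q^-5 + 2q^-4 + q^-2  (w -4, c 12, <D> = A^-4 + 2A^4 - 2A^8 + A^12 - 2A^16 + A^20)
insight: 2 classes among 3 diagrams; unequal V(q) rules out equality


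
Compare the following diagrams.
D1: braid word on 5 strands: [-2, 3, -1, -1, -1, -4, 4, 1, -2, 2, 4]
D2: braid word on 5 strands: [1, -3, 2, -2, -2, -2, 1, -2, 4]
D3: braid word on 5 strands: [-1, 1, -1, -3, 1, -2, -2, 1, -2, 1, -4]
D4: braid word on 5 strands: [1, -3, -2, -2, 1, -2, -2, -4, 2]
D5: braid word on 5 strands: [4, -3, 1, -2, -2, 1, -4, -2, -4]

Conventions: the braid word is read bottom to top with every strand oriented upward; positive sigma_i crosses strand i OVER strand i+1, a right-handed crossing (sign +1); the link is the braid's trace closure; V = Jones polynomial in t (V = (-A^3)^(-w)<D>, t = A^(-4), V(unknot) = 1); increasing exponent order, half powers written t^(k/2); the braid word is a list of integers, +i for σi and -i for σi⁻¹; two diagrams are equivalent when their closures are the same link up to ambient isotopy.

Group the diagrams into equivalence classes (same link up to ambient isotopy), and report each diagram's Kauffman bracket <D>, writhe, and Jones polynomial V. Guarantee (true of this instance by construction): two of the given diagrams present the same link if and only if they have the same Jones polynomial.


classes: {D1} | {D2, D3, D4, D5}
V(D1) = -t^(-5/2) - t^(-1/2)  [11 crossings, <D> = A^-1 + A^7, w = -1]
D2 (bracket A^-9 - A^-5 + 2A^-1 - A^3 + 2A^7 - A^11; 9 crossings at w = -1): V = t^(-7/2) - 2t^(-5/2) + t^(-3/2) - 2t^(-1/2) + t^(1/2) - t^(3/2)
V(D3) = t^(-7/2) - 2t^(-5/2) + t^(-3/2) - 2t^(-1/2) + t^(1/2) - t^(3/2)  [11 crossings, <D> = A^-15 - A^-11 + 2A^-7 - A^-3 + 2A - A^5, w = -3]
V(D4) = t^(-7/2) - 2t^(-5/2) + t^(-3/2) - 2t^(-1/2) + t^(1/2) - t^(3/2)  [9 crossings, <D> = A^-15 - A^-11 + 2A^-7 - A^-3 + 2A - A^5, w = -3]
V(D5) = t^(-7/2) - 2t^(-5/2) + t^(-3/2) - 2t^(-1/2) + t^(1/2) - t^(3/2)  (w -3, c 9, <D> = A^-15 - A^-11 + 2A^-7 - A^-3 + 2A - A^5)
note: comparing 5 Jones polynomials yields 2 groups


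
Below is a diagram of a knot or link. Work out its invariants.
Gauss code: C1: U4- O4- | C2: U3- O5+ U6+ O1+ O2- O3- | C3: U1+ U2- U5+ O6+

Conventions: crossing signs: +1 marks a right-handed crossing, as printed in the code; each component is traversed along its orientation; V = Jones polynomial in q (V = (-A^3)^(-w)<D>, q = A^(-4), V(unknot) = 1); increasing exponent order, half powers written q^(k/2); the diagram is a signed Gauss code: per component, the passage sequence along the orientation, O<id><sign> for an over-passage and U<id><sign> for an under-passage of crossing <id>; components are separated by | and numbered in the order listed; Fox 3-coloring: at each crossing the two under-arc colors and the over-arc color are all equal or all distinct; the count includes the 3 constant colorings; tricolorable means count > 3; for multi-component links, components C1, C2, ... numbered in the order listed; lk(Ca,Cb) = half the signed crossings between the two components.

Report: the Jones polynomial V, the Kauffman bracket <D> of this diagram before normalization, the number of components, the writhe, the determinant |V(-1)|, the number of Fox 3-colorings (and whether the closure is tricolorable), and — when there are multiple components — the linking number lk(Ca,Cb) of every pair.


Jones polynomial: V(q) = 1 + q + q^2 + q^3
<D> = A^-12 + A^-8 + A^-4 + 1; writhe 0
components 3, writhe 0 (6 crossings)
linking number lk(C1,C2) = 0
lk(C1,C3): 0
lk(C2,C3) = +1
3-colorings: 9 of 3^6, det 0 — tricolorable
note: |V(-1)| = 0: so tricolorable, since 3 divides 0


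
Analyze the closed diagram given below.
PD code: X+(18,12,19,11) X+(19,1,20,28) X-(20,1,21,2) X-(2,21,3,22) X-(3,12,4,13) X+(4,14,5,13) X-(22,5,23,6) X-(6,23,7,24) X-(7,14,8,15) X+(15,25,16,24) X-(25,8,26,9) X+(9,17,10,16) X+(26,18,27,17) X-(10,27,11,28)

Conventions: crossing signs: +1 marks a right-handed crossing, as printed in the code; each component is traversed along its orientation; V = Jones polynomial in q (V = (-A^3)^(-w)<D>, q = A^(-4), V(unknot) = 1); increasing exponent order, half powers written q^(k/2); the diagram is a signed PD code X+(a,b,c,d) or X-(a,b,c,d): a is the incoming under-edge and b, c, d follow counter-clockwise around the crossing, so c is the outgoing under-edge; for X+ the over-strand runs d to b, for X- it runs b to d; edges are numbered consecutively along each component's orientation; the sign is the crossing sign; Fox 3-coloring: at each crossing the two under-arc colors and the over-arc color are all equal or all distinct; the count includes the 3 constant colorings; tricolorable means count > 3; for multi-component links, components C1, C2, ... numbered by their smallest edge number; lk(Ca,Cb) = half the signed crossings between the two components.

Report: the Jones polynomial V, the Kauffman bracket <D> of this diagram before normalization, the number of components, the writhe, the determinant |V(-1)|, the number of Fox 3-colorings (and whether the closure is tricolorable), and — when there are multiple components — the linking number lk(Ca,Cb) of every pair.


V = -q^-6 + 2q^-5 - 4q^-4 + 5q^-3 - 4q^-2 + 5q^-1 - 3 + 2q - q^2
<D> = -A^-14 + 2A^-10 - 3A^-6 + 5A^-2 - 4A^2 + 5A^6 - 4A^10 + 2A^14 - A^18 (w = -2)
1 component over 14 crossings, w = -2
9 Fox colorings among 3^14, |V(-1)| = 27: tricolorable
why: the span of V is 8, forcing >= 8 crossings in any diagram


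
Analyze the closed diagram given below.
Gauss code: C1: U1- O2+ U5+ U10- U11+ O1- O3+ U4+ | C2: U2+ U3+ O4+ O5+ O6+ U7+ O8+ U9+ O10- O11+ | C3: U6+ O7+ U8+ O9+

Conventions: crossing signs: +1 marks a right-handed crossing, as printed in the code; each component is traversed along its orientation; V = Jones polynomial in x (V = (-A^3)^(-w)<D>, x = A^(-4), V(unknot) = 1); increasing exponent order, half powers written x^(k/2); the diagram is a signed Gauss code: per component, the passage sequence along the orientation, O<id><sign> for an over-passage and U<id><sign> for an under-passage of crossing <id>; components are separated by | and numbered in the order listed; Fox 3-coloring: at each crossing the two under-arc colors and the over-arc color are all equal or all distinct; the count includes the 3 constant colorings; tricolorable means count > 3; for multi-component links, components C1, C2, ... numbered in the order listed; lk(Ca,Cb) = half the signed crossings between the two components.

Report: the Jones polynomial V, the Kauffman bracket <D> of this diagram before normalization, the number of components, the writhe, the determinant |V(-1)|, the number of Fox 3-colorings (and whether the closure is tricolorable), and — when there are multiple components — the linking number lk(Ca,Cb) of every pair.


V(x) = x^2 - x^3 + 2x^4 - 2x^5 + 4x^6 - 2x^7 + 2x^8 - x^9 + x^10
bracket: -A^-19 + A^-15 - 2A^-11 + 2A^-7 - 4A^-3 + 2A - 2A^5 + A^9 - A^13, w = +7
3 components, writhe +7, over 11 crossings
lk(C1,C2) = +2
linking number lk(C1,C3) = 0
lk(C2,C3): +2
det 16, colorings 3 of 3^11 — not tricolorable
observation: |V(-1)| = 16: so not tricolorable, since 3 does not divide 16


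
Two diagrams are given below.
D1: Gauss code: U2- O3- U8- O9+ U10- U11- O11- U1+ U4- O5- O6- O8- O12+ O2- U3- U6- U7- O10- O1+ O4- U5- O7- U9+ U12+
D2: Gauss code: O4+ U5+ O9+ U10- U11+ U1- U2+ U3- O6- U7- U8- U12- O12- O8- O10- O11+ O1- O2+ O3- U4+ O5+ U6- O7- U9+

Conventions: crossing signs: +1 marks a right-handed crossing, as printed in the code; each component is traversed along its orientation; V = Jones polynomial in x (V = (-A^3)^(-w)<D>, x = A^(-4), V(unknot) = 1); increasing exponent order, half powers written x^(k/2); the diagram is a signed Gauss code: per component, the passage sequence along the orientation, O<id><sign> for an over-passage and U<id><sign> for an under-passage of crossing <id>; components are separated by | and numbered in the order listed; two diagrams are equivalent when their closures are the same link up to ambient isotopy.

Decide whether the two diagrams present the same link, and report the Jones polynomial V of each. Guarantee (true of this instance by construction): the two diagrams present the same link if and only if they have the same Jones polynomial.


equivalent: no
D1 (bracket A^-14 - A^-10 + 2A^-6 - A^-2 + A^2 - A^6; 12 crossings at w = -6): V = -x^-6 + x^-5 - x^-4 + 2x^-3 - x^-2 + x^-1
D2 (bracket -A^-18 + 2A^-14 - 2A^-10 + 3A^-6 - 2A^-2 + 2A^2 - A^6; 12 crossings at w = -2): V = -x^-3 + 2x^-2 - 2x^-1 + 3 - 2x + 2x^2 - x^3
key observation: V(x) takes 2 values over 2 diagrams, fixing the grouping


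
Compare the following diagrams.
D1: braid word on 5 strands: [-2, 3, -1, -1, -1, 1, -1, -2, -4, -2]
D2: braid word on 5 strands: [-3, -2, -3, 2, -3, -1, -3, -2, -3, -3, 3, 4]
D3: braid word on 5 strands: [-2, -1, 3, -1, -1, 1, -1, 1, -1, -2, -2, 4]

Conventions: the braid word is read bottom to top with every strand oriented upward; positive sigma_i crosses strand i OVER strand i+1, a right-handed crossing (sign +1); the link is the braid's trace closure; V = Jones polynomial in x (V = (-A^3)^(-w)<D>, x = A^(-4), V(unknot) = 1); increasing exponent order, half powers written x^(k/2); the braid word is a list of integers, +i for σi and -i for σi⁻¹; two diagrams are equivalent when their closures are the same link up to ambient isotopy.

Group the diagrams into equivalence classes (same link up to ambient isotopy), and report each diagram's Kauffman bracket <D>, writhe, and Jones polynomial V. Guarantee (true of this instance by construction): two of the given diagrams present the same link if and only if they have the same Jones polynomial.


classes: {D1, D3} | {D2}
V(D1) = x^-8 - 2x^-7 + x^-6 - 2x^-5 + 2x^-4 + x^-2  [10 crossings, <D> = A^-10 + 2A^-2 - 2A^2 + A^6 - 2A^10 + A^14, w = -6]
V(D2) = -x^-7 + x^-6 - x^-5 + x^-4 + x^-2  (w -6, c 12, <D> = A^-10 + A^-2 - A^2 + A^6 - A^10)
V(D3) = x^-8 - 2x^-7 + x^-6 - 2x^-5 + 2x^-4 + x^-2  (w -4, c 12, <D> = A^-4 + 2A^4 - 2A^8 + A^12 - 2A^16 + A^20)
insight: 2 classes among 3 diagrams; unequal V(x) rules out equality


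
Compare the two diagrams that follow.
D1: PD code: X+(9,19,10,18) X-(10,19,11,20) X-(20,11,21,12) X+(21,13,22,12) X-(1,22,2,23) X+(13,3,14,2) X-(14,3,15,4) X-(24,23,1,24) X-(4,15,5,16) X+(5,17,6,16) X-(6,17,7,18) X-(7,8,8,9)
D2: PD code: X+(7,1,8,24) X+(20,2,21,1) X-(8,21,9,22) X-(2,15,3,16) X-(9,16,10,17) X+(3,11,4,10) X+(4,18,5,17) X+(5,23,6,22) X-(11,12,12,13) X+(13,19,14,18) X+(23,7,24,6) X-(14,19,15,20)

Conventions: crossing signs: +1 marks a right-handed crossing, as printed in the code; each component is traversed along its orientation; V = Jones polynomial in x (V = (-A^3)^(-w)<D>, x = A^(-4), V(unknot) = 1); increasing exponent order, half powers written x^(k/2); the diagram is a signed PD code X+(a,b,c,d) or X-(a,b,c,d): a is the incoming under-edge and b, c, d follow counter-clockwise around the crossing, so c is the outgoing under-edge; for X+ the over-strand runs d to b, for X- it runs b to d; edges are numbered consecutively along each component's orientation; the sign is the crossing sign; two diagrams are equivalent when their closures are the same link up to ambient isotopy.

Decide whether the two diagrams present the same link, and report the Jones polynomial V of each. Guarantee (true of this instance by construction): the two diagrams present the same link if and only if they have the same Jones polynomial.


same link: no
V(D1) = 1  [12 crossings, <D> = A^-12, w = -4]
V(D2) = x - x^2 + 2x^3 - x^4 + x^5 - x^6  [12 crossings, <D> = -A^-18 + A^-14 - A^-10 + 2A^-6 - A^-2 + A^2, w = +2]
insight: V(x) takes 2 values over 2 diagrams, fixing the grouping


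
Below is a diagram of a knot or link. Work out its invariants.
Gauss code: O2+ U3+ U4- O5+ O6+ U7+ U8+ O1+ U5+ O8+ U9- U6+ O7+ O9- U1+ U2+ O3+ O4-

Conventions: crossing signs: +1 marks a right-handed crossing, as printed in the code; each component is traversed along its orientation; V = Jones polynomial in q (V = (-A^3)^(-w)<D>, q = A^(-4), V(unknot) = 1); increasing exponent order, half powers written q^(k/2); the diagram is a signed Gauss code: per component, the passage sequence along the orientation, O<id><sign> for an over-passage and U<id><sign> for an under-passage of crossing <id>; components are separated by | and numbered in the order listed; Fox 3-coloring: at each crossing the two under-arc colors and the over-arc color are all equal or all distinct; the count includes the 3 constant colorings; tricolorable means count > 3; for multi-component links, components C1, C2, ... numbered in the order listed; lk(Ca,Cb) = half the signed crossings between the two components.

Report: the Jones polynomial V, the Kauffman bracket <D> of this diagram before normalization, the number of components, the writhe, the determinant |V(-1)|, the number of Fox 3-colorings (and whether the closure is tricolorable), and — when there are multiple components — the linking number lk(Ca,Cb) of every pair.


V = q - q^2 + 2q^3 - q^4 + q^5 - q^6
<D> = A^-9 - A^-5 + A^-1 - 2A^3 + A^7 - A^11 (w = +5)
1 component over 9 crossings, w = +5
3 Fox colorings among 3^9, |V(-1)| = 7: not tricolorable
why: w = +5 (over 9 crossings) is diagram-only; (-A^3)^(-5) removes it from V


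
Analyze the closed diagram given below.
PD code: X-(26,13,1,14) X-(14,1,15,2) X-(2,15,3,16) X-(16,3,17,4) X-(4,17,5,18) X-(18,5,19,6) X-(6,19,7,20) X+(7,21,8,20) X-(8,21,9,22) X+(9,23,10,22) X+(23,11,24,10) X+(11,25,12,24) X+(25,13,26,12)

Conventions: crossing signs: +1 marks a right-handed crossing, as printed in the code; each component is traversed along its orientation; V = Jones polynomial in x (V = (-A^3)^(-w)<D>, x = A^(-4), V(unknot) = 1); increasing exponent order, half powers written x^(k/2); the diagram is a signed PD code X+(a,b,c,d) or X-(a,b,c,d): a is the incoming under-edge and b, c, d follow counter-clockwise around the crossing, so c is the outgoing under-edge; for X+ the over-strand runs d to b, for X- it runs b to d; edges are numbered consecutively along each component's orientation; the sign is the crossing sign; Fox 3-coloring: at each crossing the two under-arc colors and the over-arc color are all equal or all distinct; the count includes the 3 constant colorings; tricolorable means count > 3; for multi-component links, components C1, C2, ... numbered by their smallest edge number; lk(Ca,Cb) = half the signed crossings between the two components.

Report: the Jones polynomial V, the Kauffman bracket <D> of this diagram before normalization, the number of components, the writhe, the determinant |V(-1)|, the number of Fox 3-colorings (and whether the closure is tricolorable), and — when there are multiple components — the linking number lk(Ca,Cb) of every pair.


V = -x^-4 + x^-3 + x^-1
<D> = -A^-5 - A^3 + A^7 (w = -3)
1 component over 13 crossings, w = -3
9 Fox colorings among 3^13, |V(-1)| = 3: tricolorable
why: |V(-1)| = 3: so tricolorable, since 3 divides 3


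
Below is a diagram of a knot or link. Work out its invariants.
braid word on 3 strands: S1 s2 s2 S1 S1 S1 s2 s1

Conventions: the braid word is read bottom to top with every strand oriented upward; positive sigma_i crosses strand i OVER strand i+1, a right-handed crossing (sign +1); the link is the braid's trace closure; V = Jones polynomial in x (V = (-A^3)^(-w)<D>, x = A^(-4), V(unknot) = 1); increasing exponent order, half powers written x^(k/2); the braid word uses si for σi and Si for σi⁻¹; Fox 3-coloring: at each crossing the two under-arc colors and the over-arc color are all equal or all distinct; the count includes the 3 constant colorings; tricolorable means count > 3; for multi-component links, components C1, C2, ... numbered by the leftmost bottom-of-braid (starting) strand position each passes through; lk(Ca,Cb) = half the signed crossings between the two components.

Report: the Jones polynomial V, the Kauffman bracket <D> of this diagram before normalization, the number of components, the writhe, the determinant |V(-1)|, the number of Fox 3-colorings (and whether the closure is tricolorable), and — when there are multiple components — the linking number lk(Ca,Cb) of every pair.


V(x) = -x^-3 + x^-2 - x^-1 + 3 - x + x^2 - x^3
bracket: -A^-12 + A^-8 - A^-4 + 3 - A^4 + A^8 - A^12, w = 0
1 component, writhe 0, over 8 crossings
det 9, colorings 27 of 3^8 — tricolorable
observation: w = 0 (over 8 crossings) is diagram-only; (-A^3)^(0) removes it from V


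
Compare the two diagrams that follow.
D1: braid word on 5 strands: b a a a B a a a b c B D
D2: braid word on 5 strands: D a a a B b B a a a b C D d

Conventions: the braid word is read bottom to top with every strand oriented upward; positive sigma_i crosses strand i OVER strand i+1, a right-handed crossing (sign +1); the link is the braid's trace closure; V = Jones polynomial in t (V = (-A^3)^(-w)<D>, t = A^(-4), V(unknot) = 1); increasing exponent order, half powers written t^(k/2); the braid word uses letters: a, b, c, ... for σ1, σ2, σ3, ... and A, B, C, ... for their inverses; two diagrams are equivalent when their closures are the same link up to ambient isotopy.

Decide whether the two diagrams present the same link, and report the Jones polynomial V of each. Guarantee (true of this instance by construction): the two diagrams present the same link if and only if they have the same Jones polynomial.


same link: yes
V(D1) = t^2 + 2t^4 - 2t^5 + t^6 - 2t^7 + t^8  [12 crossings, <D> = A^-14 - 2A^-10 + A^-6 - 2A^-2 + 2A^2 + A^10, w = +6]
D2 (bracket A^-20 - 2A^-16 + A^-12 - 2A^-8 + 2A^-4 + A^4; 14 crossings at w = +4): V = t^2 + 2t^4 - 2t^5 + t^6 - 2t^7 + t^8
note: all 2 diagrams share one V(t), hence one class


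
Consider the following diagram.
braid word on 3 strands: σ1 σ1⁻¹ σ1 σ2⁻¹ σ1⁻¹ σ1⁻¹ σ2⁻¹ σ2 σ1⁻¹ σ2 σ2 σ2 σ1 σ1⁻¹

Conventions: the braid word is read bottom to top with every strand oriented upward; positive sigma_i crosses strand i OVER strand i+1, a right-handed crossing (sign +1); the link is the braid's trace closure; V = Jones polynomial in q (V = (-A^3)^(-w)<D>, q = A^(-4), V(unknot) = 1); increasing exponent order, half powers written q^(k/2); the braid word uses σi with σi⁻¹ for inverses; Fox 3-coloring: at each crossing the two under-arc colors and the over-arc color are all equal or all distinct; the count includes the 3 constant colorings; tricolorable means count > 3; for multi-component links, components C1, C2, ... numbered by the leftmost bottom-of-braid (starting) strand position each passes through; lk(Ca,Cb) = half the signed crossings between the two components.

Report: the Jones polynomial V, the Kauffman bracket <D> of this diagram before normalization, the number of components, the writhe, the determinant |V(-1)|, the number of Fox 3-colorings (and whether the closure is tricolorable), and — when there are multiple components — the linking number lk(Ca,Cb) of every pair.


V = -q^-3 + 2q^-2 - 2q^-1 + 3 - 2q + 2q^2 - q^3
<D> = -A^-12 + 2A^-8 - 2A^-4 + 3 - 2A^4 + 2A^8 - A^12 (w = 0)
1 component over 14 crossings, w = 0
3 Fox colorings among 3^14, |V(-1)| = 13: not tricolorable
why: det 13 = |V(-1)|; not divisible by 3, so not tricolorable


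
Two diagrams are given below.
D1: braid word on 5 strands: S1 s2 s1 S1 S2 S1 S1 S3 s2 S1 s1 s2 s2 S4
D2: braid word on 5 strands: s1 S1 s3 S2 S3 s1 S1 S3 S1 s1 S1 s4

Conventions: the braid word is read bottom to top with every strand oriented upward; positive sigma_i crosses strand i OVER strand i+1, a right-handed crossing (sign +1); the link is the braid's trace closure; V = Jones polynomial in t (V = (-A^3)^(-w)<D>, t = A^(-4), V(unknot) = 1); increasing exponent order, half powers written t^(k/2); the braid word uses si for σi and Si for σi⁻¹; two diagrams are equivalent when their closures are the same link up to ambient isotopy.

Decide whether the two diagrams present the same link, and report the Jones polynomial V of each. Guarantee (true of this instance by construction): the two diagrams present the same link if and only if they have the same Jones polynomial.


equivalent: no
D1 (bracket -A^-18 + A^-14 - A^-10 + 3A^-6 - A^-2 + A^2 - A^6; 14 crossings at w = -2): V = -t^-3 + t^-2 - t^-1 + 3 - t + t^2 - t^3
D2 (bracket A^-6; 12 crossings at w = -2): V = 1
key observation: 2 classes among 2 diagrams; unequal V(t) rules out equality


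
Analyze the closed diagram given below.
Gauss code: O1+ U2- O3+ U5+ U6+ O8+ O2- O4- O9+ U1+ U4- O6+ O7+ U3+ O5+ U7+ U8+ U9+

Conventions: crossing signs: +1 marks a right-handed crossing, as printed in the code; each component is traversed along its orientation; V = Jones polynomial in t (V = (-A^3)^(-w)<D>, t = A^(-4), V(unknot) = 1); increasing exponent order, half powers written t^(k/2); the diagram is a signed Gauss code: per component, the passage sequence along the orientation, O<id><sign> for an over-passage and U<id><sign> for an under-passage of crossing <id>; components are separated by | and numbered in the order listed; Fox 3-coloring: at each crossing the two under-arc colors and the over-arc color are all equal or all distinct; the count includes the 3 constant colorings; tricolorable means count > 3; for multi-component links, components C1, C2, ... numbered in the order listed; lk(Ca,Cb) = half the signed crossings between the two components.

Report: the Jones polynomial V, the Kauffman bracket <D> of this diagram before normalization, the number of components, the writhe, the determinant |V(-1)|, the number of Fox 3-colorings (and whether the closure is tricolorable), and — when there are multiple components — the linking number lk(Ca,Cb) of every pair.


V(t) = t^2 + t^4 - t^5 + t^6 - t^7
bracket: A^-13 - A^-9 + A^-5 - A^-1 - A^7, w = +5
1 component, writhe +5, over 9 crossings
det 5, colorings 3 of 3^9 — not tricolorable
observation: |V(-1)| = 5: so not tricolorable, since 3 does not divide 5


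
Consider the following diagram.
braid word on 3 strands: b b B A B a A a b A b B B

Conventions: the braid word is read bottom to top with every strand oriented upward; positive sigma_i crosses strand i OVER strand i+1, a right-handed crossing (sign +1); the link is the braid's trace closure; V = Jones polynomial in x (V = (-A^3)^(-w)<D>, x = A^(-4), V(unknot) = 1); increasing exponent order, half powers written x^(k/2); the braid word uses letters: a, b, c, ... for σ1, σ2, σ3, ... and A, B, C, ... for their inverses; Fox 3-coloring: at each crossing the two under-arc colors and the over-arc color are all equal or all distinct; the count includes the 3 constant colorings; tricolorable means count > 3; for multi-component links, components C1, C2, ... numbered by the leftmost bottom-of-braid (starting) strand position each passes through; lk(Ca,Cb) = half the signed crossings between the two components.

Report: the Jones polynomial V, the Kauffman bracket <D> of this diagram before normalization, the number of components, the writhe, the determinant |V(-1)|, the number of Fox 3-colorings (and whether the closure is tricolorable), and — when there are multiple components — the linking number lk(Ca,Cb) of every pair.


Jones polynomial: V(x) = -x^(-5/2) - x^(-1/2)
<D> = A^-1 + A^7; writhe -1
components 2, writhe -1 (13 crossings)
linking number lk(C1,C2) = -1
3-colorings: 3 of 3^13, det 2 — not tricolorable
note: w = -1 shifts under R1 moves; the (-A^3)^(1) factor cancels that in V


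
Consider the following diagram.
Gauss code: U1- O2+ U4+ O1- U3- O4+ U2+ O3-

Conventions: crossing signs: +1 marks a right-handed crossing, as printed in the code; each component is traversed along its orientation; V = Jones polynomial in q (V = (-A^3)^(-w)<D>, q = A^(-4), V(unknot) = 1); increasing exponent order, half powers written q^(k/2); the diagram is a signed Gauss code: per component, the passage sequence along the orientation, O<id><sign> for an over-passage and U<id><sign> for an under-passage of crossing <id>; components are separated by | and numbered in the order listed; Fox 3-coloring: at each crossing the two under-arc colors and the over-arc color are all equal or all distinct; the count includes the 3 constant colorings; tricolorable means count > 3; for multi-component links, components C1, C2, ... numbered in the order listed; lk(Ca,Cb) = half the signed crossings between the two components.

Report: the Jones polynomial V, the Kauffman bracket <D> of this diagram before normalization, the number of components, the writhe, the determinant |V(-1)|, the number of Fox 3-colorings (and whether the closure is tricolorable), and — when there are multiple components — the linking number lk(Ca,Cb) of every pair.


V = q^-2 - q^-1 + 1 - q + q^2
<D> = A^-8 - A^-4 + 1 - A^4 + A^8 (w = 0)
1 component over 4 crossings, w = 0
3 Fox colorings among 3^4, |V(-1)| = 5: not tricolorable
why: V is palindromic (span 4, det 5): q -> 1/q fixes it; necessary, not sufficient, for amphichirality


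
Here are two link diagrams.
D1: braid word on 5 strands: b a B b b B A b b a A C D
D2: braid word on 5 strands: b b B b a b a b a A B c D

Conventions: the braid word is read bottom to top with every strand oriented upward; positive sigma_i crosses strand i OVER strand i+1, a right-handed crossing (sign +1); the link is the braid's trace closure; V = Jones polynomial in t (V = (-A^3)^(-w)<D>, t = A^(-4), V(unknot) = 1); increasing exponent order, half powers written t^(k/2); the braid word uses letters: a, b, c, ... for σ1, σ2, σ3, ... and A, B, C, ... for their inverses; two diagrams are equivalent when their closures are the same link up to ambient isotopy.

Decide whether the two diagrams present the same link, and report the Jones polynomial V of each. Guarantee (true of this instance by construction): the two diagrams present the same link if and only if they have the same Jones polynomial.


equivalent: no
D1 (bracket -A^-15 + A^-7 + A^-3 + A; 13 crossings at w = +1): V = -t^(1/2) - t^(3/2) - t^(5/2) + t^(9/2)
D2 (bracket A^-7 - A^-3 + A + A^9; 13 crossings at w = +5): V = -t^(3/2) - t^(7/2) + t^(9/2) - t^(11/2)
key observation: comparing 2 Jones polynomials yields 2 groups


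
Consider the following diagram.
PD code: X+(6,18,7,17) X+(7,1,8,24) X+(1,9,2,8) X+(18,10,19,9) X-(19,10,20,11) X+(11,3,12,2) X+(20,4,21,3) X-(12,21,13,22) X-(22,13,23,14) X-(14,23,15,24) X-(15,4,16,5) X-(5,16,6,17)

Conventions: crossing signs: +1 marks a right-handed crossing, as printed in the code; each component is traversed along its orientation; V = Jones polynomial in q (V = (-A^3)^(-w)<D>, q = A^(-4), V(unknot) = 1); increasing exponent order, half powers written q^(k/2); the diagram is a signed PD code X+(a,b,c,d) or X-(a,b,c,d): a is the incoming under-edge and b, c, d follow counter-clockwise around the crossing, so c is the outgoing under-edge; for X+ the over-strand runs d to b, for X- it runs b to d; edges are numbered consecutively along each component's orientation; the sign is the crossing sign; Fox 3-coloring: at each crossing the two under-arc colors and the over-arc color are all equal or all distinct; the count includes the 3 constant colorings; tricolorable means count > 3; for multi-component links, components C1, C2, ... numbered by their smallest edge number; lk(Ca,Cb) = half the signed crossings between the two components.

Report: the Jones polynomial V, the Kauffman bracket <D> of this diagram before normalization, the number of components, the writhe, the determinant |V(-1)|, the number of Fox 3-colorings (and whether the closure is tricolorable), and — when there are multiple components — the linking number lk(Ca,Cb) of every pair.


V(q) = -q^-3 + q^-2 - q^-1 + 3 - q + q^2 - q^3
bracket: -A^-12 + A^-8 - A^-4 + 3 - A^4 + A^8 - A^12, w = 0
1 component, writhe 0, over 12 crossings
det 9, colorings 27 of 3^12 — tricolorable
observation: |V(-1)| = 9: so tricolorable, since 3 divides 9


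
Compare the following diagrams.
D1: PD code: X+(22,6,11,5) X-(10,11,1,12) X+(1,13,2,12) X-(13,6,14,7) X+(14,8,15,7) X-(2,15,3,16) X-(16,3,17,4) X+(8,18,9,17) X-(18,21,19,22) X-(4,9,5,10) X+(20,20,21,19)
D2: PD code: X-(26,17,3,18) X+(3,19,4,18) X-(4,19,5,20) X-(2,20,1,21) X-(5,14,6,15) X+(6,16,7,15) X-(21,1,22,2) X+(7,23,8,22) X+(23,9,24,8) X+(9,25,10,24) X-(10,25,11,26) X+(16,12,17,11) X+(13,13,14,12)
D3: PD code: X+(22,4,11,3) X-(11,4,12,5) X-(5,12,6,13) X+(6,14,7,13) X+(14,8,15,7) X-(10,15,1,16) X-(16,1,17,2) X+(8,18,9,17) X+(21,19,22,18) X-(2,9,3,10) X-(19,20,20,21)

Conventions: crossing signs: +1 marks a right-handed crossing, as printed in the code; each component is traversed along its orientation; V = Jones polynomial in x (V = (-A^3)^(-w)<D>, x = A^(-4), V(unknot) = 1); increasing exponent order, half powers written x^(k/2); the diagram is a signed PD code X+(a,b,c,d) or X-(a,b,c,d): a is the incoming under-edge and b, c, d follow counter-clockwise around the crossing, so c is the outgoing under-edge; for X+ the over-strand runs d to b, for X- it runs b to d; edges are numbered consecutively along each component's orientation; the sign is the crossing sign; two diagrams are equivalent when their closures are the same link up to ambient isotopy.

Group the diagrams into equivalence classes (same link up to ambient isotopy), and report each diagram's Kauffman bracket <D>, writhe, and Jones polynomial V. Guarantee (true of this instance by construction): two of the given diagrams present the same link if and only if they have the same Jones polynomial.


classes: {D1, D3} | {D2}
V(D1) = x^(-7/2) - 2x^(-5/2) + x^(-3/2) - 2x^(-1/2) + x^(1/2) - x^(3/2)  [11 crossings, <D> = A^-9 - A^-5 + 2A^-1 - A^3 + 2A^7 - A^11, w = -1]
D2 (bracket A^5 + A^13; 13 crossings at w = +1): V = -x^(-5/2) - x^(-1/2)
D3 (bracket A^-9 - A^-5 + 2A^-1 - A^3 + 2A^7 - A^11; 11 crossings at w = -1): V = x^(-7/2) - 2x^(-5/2) + x^(-3/2) - 2x^(-1/2) + x^(1/2) - x^(3/2)
note: V(x) takes 2 values over 3 diagrams, fixing the grouping


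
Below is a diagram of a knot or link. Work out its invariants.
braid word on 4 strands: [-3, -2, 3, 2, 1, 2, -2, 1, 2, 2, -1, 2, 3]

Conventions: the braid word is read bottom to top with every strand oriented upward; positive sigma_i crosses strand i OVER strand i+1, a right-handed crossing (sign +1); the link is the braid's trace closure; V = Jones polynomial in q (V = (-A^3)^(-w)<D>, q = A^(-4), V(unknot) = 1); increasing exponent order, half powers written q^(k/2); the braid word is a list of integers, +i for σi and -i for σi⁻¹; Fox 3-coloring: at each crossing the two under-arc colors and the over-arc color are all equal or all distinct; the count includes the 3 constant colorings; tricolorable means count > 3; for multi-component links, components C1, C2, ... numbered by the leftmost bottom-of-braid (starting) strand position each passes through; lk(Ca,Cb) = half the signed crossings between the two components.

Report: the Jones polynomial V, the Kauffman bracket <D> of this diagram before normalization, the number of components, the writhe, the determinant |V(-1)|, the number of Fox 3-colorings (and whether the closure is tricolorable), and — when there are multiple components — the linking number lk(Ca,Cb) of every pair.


V(q) = q - q^2 + 2q^3 - q^4 + q^5 - q^6
bracket: A^-9 - A^-5 + A^-1 - 2A^3 + A^7 - A^11, w = +5
1 component, writhe +5, over 13 crossings
det 7, colorings 3 of 3^13 — not tricolorable
observation: the word shrinks to σ3⁻¹ σ2⁻¹ σ3 σ2 σ1 σ1 σ2 σ2 σ1⁻¹ σ2 σ3 after cancelling
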